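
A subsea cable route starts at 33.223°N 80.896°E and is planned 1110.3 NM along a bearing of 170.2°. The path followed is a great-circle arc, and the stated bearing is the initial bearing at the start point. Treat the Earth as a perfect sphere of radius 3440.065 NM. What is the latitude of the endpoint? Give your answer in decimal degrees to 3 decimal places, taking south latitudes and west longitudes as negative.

latitude 14.960°

δ = 1110.3/3440.065 = 0.322756 rad (18.4925°).
Start latitude φ₁ = 0.579851 rad; initial bearing θ = 2.970550 rad.
Applying the spherical law of cosines for sides, sin φ₂ = sin φ₁ cos δ + cos φ₁ sin δ cos θ = 0.258144, so φ₂ = 14.960°.
For the longitude increment, Δλ = atan2( sin θ sin δ cos φ₁, cos δ − sin φ₁ sin φ₂ ) = atan2(0.045163, 0.806928) = 3.203°.
λ₂ = 80.896° + 3.203° = 84.099°.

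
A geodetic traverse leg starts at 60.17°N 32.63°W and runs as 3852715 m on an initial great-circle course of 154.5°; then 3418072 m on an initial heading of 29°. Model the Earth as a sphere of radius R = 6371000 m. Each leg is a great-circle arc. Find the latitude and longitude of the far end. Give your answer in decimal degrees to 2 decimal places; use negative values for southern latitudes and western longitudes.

latitude 52.31°, longitude 7.27°

Apply the spherical direct solution leg by leg, carrying full precision between legs.
Leg 1: from (60.17°, -32.63°), δ = 3852715/6371000 = 0.604727 rad, θ = 154.5° → φ = 27.28°, λ = -16.64°.
Leg 2: from (27.28°, -16.64°), δ = 3418072/6371000 = 0.536505 rad, θ = 29° → φ = 52.31°, λ = 7.27°.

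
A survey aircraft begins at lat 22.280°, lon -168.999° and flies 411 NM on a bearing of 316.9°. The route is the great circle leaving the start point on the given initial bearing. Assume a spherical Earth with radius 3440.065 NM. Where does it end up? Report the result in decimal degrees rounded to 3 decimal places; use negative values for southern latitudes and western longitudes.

Angular distance δ = d/R = 411 / 3440.065 = 0.119474 rad.
Converting: φ₁ = 0.388859 rad, θ = 5.530948 rad.
sin φ₂ = sin φ₁ cos δ + cos φ₁ sin δ cos θ = (0.379133)(0.992871) + (0.925342)(0.119190)(0.730162) = 0.456962
φ₂ = asin(0.456962) = 0.474576 rad = 27.191°.
Δλ = atan2( sin θ sin δ cos φ₁ , cos δ − sin φ₁ sin φ₂ ) = atan2(-0.075360, 0.819622) = -0.091687 rad = -5.253°.
Hence λ₂ = -168.999° + -5.253° = -174.252°.

latitude 27.191°, longitude -174.252°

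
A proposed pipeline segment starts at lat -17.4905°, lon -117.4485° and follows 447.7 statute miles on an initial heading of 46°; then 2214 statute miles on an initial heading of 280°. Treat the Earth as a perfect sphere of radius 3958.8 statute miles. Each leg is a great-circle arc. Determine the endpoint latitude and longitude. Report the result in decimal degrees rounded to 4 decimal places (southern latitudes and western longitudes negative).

latitude -5.7370°, longitude -144.3477°

Apply the spherical direct solution leg by leg, carrying full precision between legs.
Leg 1: from (-17.4905°, -117.4485°), δ = 447.7/3958.8 = 0.113090 rad, θ = 46° → φ = -12.9359°, λ = -112.6708°.
Leg 2: from (-12.9359°, -112.6708°), δ = 2214/3958.8 = 0.559260 rad, θ = 280° → φ = -5.7370°, λ = -144.3477°.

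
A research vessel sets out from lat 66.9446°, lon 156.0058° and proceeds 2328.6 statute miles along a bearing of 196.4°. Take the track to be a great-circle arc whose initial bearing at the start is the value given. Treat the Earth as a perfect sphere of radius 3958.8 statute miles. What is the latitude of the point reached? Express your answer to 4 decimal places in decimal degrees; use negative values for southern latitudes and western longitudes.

δ = 2328.6/3958.8 = 0.588209 rad (33.7019°).
With φ₁ = 66.9446° = 1.168404 rad and θ = 196.4° = 3.427827 rad:
sin φ₂ = sin φ₁ cos δ + cos φ₁ sin δ cos θ = (0.920127)(0.831936) + (0.391621)(0.554872)(-0.959314) = 0.557028
φ₂ = asin(0.557028) = 0.590803 rad = 33.8505°.
For the longitude increment, Δλ = atan2( sin θ sin δ cos φ₁, cos δ − sin φ₁ sin φ₂ ) = atan2(-0.061353, 0.319400) = -10.8734°.
λ₂ = λ₁ + Δλ = 145.1324°.

latitude 33.8505°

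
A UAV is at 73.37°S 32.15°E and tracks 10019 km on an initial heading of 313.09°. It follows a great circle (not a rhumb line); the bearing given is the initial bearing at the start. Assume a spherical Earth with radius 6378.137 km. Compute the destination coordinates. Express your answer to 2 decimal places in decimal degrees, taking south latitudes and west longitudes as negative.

latitude 11.28°, longitude -15.98°

δ = 10019/6378.137 = 1.570835 rad (90.0022°).
Converting: φ₁ = -1.280548 rad, θ = 5.464451 rad.
sin φ₂ = sin φ₁ cos δ + cos φ₁ sin δ cos θ = (-0.958173)(-0.000039) + (0.286190)(1.000000)(0.683146) = 0.195547
φ₂ = asin(0.195547) = 0.196815 rad = 11.28°.
For the longitude increment, Δλ = atan2( sin θ sin δ cos φ₁, cos δ − sin φ₁ sin φ₂ ) = atan2(-0.208999, 0.187329) = -48.13°.
λ₂ = λ₁ + Δλ = -15.98°.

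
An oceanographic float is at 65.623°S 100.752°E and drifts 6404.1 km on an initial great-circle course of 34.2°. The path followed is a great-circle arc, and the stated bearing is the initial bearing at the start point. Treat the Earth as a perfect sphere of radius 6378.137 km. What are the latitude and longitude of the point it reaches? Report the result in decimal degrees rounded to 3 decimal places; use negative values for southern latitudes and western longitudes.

δ = 6404.1/6378.137 = 1.004071 rad (57.5290°).
With φ₁ = -65.623° = -1.145337 rad and θ = 34.2° = 0.596903 rad:
Applying the spherical law of cosines for sides, sin φ₂ = sin φ₁ cos δ + cos φ₁ sin δ cos θ = -0.201010, so φ₂ = -11.596°.
Then Δλ = atan2(0.195725, 0.353783) = 0.505323 rad, from sin θ sin δ cos φ₁ over cos δ − sin φ₁ sin φ₂.
λ₂ = λ₁ + Δλ = 129.705°.

latitude -11.596°, longitude 129.705°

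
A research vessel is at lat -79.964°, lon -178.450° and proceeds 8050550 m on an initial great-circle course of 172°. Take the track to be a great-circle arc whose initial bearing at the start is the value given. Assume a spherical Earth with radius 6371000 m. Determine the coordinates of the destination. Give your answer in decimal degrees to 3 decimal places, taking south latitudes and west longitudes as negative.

δ = 8050550/6371000 = 1.263624 rad (72.4003°).
With φ₁ = -79.964° = -1.395635 rad and θ = 172° = 3.001966 rad:
Applying the spherical law of cosines for sides, sin φ₂ = sin φ₁ cos δ + cos φ₁ sin δ cos θ = -0.462231, so φ₂ = -27.531°.
Δλ = atan2( sin θ sin δ cos φ₁ , cos δ − sin φ₁ sin φ₂ ) = atan2(0.023118, -0.152794) = 2.991429 rad = 171.396°.
Hence λ₂ = -178.450° + 171.396° = -7.054°.

latitude -27.531°, longitude -7.054°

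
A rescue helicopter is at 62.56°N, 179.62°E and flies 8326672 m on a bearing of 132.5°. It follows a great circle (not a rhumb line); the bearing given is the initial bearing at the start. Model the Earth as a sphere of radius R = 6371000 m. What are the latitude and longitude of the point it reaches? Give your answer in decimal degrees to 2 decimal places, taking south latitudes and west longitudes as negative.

The arc subtends δ = 8326672/6371000 = 1.306965 rad at the centre.
Converting: φ₁ = 1.091878 rad, θ = 2.312561 rad.
Destination latitude: φ₂ = arcsin( sin φ₁ cos δ + cos φ₁ sin δ cos θ ) = arcsin(-0.069111) = -3.96°.
Then Δλ = atan2(0.327996, 0.322117) = 0.794441 rad, from sin θ sin δ cos φ₁ over cos δ − sin φ₁ sin φ₂.
λ₂ = 179.62° + 45.52° = 225.14°, normalized to (−180°, 180°] → -134.86°.

latitude -3.96°, longitude -134.86°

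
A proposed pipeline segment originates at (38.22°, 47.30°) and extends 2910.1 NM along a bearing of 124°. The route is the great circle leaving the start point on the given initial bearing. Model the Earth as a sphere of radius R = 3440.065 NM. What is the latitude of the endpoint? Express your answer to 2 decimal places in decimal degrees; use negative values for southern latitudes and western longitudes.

Central angle δ = d/R = 0.845943 rad.
Start latitude φ₁ = 0.667065 rad; initial bearing θ = 2.164208 rad.
Applying the spherical law of cosines for sides, sin φ₂ = sin φ₁ cos δ + cos φ₁ sin δ cos θ = 0.081325, so φ₂ = 4.66°.
Then Δλ = atan2(0.487581, 0.612711) = 0.672160 rad, from sin θ sin δ cos φ₁ over cos δ − sin φ₁ sin φ₂.
Hence λ₂ = 47.30° + 38.51° = 85.81°.

latitude 4.66°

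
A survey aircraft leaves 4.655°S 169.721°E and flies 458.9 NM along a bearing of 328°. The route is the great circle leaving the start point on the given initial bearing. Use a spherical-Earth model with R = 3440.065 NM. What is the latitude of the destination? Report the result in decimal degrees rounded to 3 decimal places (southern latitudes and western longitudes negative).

latitude 1.833°

Central angle δ = d/R = 0.133399 rad.
Start latitude φ₁ = -0.081245 rad; initial bearing θ = 5.724680 rad.
Applying the spherical law of cosines for sides, sin φ₂ = sin φ₁ cos δ + cos φ₁ sin δ cos θ = 0.031986, so φ₂ = 1.833°.
For the longitude increment, Δλ = atan2( sin θ sin δ cos φ₁, cos δ − sin φ₁ sin φ₂ ) = atan2(-0.070249, 0.993711) = -4.044°.
λ₂ = 169.721° + -4.044° = 165.677°.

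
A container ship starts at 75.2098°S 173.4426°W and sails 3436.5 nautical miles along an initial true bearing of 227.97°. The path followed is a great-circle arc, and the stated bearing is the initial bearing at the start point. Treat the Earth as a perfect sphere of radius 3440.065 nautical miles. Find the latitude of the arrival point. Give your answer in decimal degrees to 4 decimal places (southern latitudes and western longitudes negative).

Angular distance δ = d/R = 3436.5 / 3440.065 = 0.998964 rad.
Start latitude φ₁ = -1.312659 rad; initial bearing θ = 3.978827 rad.
Destination latitude: φ₂ = arcsin( sin φ₁ cos δ + cos φ₁ sin δ cos θ ) = arcsin(-0.666968) = -41.8335°.
For the longitude increment, Δλ = atan2( sin θ sin δ cos φ₁, cos δ − sin φ₁ sin φ₂ ) = atan2(-0.159454, -0.103695) = -123.0365°.
λ₂ = -173.4426° + -123.0365° = -296.4791°, normalized to (−180°, 180°] → 63.5209°.

latitude -41.8335°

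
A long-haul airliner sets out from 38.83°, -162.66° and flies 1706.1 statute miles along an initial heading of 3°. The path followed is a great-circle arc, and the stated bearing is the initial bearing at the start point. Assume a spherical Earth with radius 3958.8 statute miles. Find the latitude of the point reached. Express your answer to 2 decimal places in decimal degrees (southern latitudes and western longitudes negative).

latitude 63.47°

δ = 1706.1/3958.8 = 0.430964 rad (24.6924°).
Converting: φ₁ = 0.677711 rad, θ = 0.052360 rad.
Destination latitude: φ₂ = arcsin( sin φ₁ cos δ + cos φ₁ sin δ cos θ ) = arcsin(0.894663) = 63.47°.
For the longitude increment, Δλ = atan2( sin θ sin δ cos φ₁, cos δ − sin φ₁ sin φ₂ ) = atan2(0.017032, 0.347599) = 2.81°.
Hence λ₂ = -162.66° + 2.81° = -159.85°.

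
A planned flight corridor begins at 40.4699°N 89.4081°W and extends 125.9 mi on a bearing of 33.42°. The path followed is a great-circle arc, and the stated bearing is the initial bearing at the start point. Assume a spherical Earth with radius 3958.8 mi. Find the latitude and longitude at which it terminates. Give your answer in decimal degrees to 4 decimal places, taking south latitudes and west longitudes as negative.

latitude 41.9830°, longitude -88.0581°

Angular distance δ = d/R = 125.9 / 3958.8 = 0.031803 rad.
With φ₁ = 40.4699° = 0.706333 rad and θ = 33.42° = 0.583289 rad:
sin φ₂ = sin φ₁ cos δ + cos φ₁ sin δ cos θ = (0.649048)(0.999494) + (0.760747)(0.031797)(0.834656) = 0.668910
φ₂ = asin(0.668910) = 0.732742 rad = 41.9830°.
Δλ = atan2( sin θ sin δ cos φ₁ , cos δ − sin φ₁ sin φ₂ ) = atan2(0.013323, 0.565339) = 0.023562 rad = 1.3500°.
Hence λ₂ = -89.4081° + 1.3500° = -88.0581°.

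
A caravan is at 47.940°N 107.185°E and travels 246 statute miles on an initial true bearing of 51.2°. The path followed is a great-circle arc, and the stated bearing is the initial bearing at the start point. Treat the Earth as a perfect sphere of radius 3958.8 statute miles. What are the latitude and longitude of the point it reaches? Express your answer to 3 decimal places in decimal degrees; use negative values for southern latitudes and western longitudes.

latitude 50.092°, longitude 111.511°

δ = 246/3958.8 = 0.062140 rad (3.5604°).
Converting: φ₁ = 0.836711 rad, θ = 0.893609 rad.
sin φ₂ = sin φ₁ cos δ + cos φ₁ sin δ cos θ = (0.742444)(0.998070) + (0.669908)(0.062100)(0.626604) = 0.767078
φ₂ = asin(0.767078) = 0.874275 rad = 50.092°.
Then Δλ = atan2(0.032422, 0.428557) = 0.075509 rad, from sin θ sin δ cos φ₁ over cos δ − sin φ₁ sin φ₂.
λ₂ = λ₁ + Δλ = 111.511°.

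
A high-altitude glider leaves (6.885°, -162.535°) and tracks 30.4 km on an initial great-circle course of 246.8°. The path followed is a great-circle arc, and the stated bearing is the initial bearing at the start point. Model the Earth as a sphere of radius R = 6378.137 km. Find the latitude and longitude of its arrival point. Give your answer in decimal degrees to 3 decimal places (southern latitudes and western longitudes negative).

Angular distance δ = d/R = 30.4 / 6378.137 = 0.004766 rad.
With φ₁ = 6.885° = 0.120166 rad and θ = 246.8° = 4.307473 rad:
sin φ₂ = sin φ₁ cos δ + cos φ₁ sin δ cos θ = (0.119877)(0.999989) + (0.992789)(0.004766)(-0.393942) = 0.118011
φ₂ = asin(0.118011) = 0.118287 rad = 6.777°.
Δλ = atan2( sin θ sin δ cos φ₁ , cos δ − sin φ₁ sin φ₂ ) = atan2(-0.004349, 0.985842) = -0.004412 rad = -0.253°.
Hence λ₂ = -162.535° + -0.253° = -162.788°.

latitude 6.777°, longitude -162.788°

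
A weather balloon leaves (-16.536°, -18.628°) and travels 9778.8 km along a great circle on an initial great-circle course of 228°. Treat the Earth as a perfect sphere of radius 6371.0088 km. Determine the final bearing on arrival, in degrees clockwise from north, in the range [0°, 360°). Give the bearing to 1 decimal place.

Angular distance δ = d/R = 9778.8 / 6371.0088 = 1.534890 rad.
With φ₁ = -16.536° = -0.288608 rad and θ = 228° = 3.979351 rad:
sin φ₂ = sin φ₁ cos δ + cos φ₁ sin δ cos θ = (-0.284618)(0.035898) + (0.958641)(0.999355)(-0.669131) = -0.651260
φ₂ = asin(-0.651260) = -0.709244 rad = -40.637°.
For the longitude increment, Δλ = atan2( sin θ sin δ cos φ₁, cos δ − sin φ₁ sin φ₂ ) = atan2(-0.711950, -0.149462) = -101.856°.
Hence λ₂ = -18.628° + -101.856° = -120.484°.
The forward bearing on arrival equals the back-azimuth from the destination plus 180°.
Back-azimuth from P₂ (-40.6°, -120.5°) to P₁ (-16.5°, -18.6°), with Δλ' = λ₁ − λ₂ = 101.9°: atan2( sin Δλ' cos φ₁ , cos φ₂ sin φ₁ − sin φ₂ cos φ₁ cos Δλ' ) = 110.1°.
Final bearing = (110.1° + 180°) mod 360° = 290.1°.

final bearing 290.1°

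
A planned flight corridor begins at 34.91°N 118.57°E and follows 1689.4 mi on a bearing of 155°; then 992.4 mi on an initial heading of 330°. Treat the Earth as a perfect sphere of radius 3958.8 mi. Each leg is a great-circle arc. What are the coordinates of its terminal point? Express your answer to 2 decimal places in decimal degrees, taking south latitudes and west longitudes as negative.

latitude 24.62°, longitude 121.04°

Apply the spherical direct solution leg by leg, carrying full precision between legs.
Leg 1: from (34.91°, 118.57°), δ = 1689.4/3958.8 = 0.426745 rad, θ = 155° → φ = 12.32°, λ = 128.88°.
Leg 2: from (12.32°, 128.88°), δ = 992.4/3958.8 = 0.250682 rad, θ = 330° → φ = 24.62°, λ = 121.04°.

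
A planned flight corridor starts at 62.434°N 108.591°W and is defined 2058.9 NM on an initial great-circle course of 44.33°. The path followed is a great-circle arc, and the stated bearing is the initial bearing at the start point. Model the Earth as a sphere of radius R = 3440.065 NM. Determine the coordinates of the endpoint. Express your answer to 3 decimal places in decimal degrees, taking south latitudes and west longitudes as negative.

δ = 2058.9/3440.065 = 0.598506 rad (34.2919°).
With φ₁ = 62.434° = 1.089679 rad and θ = 44.33° = 0.773704 rad:
Destination latitude: φ₂ = arcsin( sin φ₁ cos δ + cos φ₁ sin δ cos θ ) = arcsin(0.918895) = 66.765°.
Δλ = atan2( sin θ sin δ cos φ₁ , cos δ − sin φ₁ sin φ₂ ) = atan2(0.182195, 0.011597) = 1.507229 rad = 86.358°.
Hence λ₂ = -108.591° + 86.358° = -22.233°.

latitude 66.765°, longitude -22.233°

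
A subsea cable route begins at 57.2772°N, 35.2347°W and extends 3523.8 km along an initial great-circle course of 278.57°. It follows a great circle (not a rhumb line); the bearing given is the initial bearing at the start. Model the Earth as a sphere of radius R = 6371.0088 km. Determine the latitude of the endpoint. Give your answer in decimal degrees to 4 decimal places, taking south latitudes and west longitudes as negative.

latitude 49.3037°

The arc subtends δ = 3523.8/6371.0088 = 0.553099 rad at the centre.
Converting: φ₁ = 0.999676 rad, θ = 4.861964 rad.
sin φ₂ = sin φ₁ cos δ + cos φ₁ sin δ cos θ = (0.841296)(0.850901) + (0.540575)(0.525327)(0.149018) = 0.758177
φ₂ = asin(0.758177) = 0.860512 rad = 49.3037°.
Then Δλ = atan2(-0.280808, 0.213050) = -0.921749 rad, from sin θ sin δ cos φ₁ over cos δ − sin φ₁ sin φ₂.
Hence λ₂ = -35.2347° + -52.8123° = -88.0470°.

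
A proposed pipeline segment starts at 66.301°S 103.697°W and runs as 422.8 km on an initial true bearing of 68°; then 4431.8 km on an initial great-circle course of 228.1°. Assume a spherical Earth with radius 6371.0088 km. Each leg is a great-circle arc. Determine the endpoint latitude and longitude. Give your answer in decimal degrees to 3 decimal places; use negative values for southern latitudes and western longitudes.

latitude -61.281°, longitude 167.622°

Apply the spherical direct solution leg by leg, carrying full precision between legs.
Leg 1: from (-66.301°, -103.697°), δ = 422.8/6371.0088 = 0.066363 rad, θ = 68° → φ = -64.645°, λ = -95.442°.
Leg 2: from (-64.645°, -95.442°), δ = 4431.8/6371.0088 = 0.695620 rad, θ = 228.1° → φ = -61.281°, λ = 167.622°.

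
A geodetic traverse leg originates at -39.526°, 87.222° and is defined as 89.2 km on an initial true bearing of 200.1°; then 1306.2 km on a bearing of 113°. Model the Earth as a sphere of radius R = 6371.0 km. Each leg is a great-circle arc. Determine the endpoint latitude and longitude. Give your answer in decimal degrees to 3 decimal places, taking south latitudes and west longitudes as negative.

latitude -43.920°, longitude 101.941°

Apply the spherical direct solution leg by leg, carrying full precision between legs.
Leg 1: from (-39.526°, 87.222°), δ = 89.2/6371 = 0.014001 rad, θ = 200.1° → φ = -40.279°, λ = 86.861°.
Leg 2: from (-40.279°, 86.861°), δ = 1306.2/6371 = 0.205023 rad, θ = 113° → φ = -43.920°, λ = 101.941°.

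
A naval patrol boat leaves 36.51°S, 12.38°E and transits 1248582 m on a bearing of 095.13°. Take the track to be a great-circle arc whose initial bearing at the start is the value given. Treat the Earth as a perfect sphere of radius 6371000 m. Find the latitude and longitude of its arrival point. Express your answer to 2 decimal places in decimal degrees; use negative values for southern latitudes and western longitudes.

latitude -36.70°, longitude 26.38°

Central angle δ = d/R = 0.195979 rad.
With φ₁ = -36.51° = -0.637220 rad and θ = 95.13° = 1.660332 rad:
sin φ₂ = sin φ₁ cos δ + cos φ₁ sin δ cos θ = (-0.594963)(0.980858) + (0.803753)(0.194727)(-0.089416) = -0.597569
φ₂ = asin(-0.597569) = -0.640465 rad = -36.70°.
Then Δλ = atan2(0.155885, 0.625326) = 0.244307 rad, from sin θ sin δ cos φ₁ over cos δ − sin φ₁ sin φ₂.
λ₂ = 12.38° + 14.00° = 26.38°.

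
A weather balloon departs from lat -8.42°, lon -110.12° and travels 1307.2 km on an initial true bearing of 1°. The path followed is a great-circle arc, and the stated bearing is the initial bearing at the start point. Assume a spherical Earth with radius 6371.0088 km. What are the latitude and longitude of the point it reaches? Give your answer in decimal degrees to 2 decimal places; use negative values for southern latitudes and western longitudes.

Angular distance δ = d/R = 1307.2 / 6371.0088 = 0.205179 rad.
Start latitude φ₁ = -0.146957 rad; initial bearing θ = 0.017453 rad.
sin φ₂ = sin φ₁ cos δ + cos φ₁ sin δ cos θ = (-0.146428)(0.979024) + (0.989221)(0.203743)(0.999848) = 0.058159
φ₂ = asin(0.058159) = 0.058192 rad = 3.33°.
For the longitude increment, Δλ = atan2( sin θ sin δ cos φ₁, cos δ − sin φ₁ sin φ₂ ) = atan2(0.003517, 0.987541) = 0.20°.
λ₂ = -110.12° + 0.20° = -109.92°.

latitude 3.33°, longitude -109.92°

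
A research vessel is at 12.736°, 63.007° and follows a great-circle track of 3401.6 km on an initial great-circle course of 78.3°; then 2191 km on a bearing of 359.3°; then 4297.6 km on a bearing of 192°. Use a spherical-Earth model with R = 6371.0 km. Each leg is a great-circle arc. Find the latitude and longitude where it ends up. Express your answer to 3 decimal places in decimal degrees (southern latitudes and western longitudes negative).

latitude -1.435°, longitude 86.635°

Apply the spherical direct solution leg by leg, carrying full precision between legs.
Leg 1: from (12.736°, 63.007°), δ = 3401.6/6371 = 0.533919 rad, θ = 78.3° → φ = 16.884°, λ = 94.392°.
Leg 2: from (16.884°, 94.392°), δ = 2191/6371 = 0.343902 rad, θ = 359.3° → φ = 36.587°, λ = 94.098°.
Leg 3: from (36.587°, 94.098°), δ = 4297.6/6371 = 0.674557 rad, θ = 192° → φ = -1.435°, λ = 86.635°.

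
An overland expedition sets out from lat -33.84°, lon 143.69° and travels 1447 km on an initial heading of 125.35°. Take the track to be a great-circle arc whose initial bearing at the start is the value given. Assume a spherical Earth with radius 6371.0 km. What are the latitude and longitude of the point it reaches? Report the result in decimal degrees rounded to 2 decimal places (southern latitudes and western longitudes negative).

latitude -40.60°, longitude 157.69°

Central angle δ = d/R = 0.227123 rad.
Start latitude φ₁ = -0.590619 rad; initial bearing θ = 2.187770 rad.
Destination latitude: φ₂ = arcsin( sin φ₁ cos δ + cos φ₁ sin δ cos θ ) = arcsin(-0.650784) = -40.60°.
Then Δλ = atan2(0.152548, 0.611913) = 0.244316 rad, from sin θ sin δ cos φ₁ over cos δ − sin φ₁ sin φ₂.
λ₂ = 143.69° + 14.00° = 157.69°.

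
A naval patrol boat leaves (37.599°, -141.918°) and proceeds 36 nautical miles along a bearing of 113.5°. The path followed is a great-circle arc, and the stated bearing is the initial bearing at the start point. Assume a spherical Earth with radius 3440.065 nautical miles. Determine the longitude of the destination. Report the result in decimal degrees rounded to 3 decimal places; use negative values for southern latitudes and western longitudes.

longitude -141.226°

Central angle δ = d/R = 0.010465 rad.
With φ₁ = 37.599° = 0.656226 rad and θ = 113.5° = 1.980949 rad:
Destination latitude: φ₂ = arcsin( sin φ₁ cos δ + cos φ₁ sin δ cos θ ) = arcsin(0.606792) = 37.358°.
Then Δλ = atan2(0.007604, 0.629723) = 0.012074 rad, from sin θ sin δ cos φ₁ over cos δ − sin φ₁ sin φ₂.
Hence λ₂ = -141.918° + 0.692° = -141.226°.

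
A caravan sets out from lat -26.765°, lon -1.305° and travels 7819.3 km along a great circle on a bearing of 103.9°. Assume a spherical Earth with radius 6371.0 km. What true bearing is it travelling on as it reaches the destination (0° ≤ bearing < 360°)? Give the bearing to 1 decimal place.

final bearing 67.9°

The arc subtends δ = 7819.3/6371 = 1.227327 rad at the centre.
Start latitude φ₁ = -0.467137 rad; initial bearing θ = 1.813397 rad.
sin φ₂ = sin φ₁ cos δ + cos φ₁ sin δ cos θ = (-0.450332)(0.336756) + (0.892861)(0.941592)(-0.240228) = -0.353614
φ₂ = asin(-0.353614) = -0.361432 rad = -20.709°.
Then Δλ = atan2(0.816092, 0.177512) = 1.356618 rad, from sin θ sin δ cos φ₁ over cos δ − sin φ₁ sin φ₂.
Hence λ₂ = -1.305° + 77.728° = 76.423°.
The forward bearing on arrival equals the back-azimuth from the destination plus 180°.
Back-azimuth from P₂ (-20.7°, 76.4°) to P₁ (-26.8°, -1.3°), with Δλ' = λ₁ − λ₂ = -77.7°: atan2( sin Δλ' cos φ₁ , cos φ₂ sin φ₁ − sin φ₂ cos φ₁ cos Δλ' ) = 247.9°.
Final bearing = (247.9° + 180°) mod 360° = 67.9°.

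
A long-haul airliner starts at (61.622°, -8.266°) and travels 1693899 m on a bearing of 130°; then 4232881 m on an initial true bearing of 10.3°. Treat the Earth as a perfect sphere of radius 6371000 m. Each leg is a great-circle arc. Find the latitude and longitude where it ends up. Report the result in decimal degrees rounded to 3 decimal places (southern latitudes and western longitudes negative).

latitude 83.316°, longitude 81.375°

Apply the spherical direct solution leg by leg, carrying full precision between legs.
Leg 1: from (61.622°, -8.266°), δ = 1693899/6371000 = 0.265876 rad, θ = 130° → φ = 50.232°, λ = 10.074°.
Leg 2: from (50.232°, 10.074°), δ = 4232881/6371000 = 0.664398 rad, θ = 10.3° → φ = 83.316°, λ = 81.375°.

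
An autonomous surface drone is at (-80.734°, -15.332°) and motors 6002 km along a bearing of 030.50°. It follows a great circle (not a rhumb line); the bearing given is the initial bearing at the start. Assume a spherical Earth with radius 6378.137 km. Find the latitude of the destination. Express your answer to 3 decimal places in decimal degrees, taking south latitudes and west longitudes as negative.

δ = 6002/6378.137 = 0.941027 rad (53.9169°).
Converting: φ₁ = -1.409074 rad, θ = 0.532325 rad.
Destination latitude: φ₂ = arcsin( sin φ₁ cos δ + cos φ₁ sin δ cos θ ) = arcsin(-0.469150) = -27.979°.
Δλ = atan2( sin θ sin δ cos φ₁ , cos δ − sin φ₁ sin φ₂ ) = atan2(0.066045, 0.125930) = 0.483026 rad = 27.675°.
Hence λ₂ = -15.332° + 27.675° = 12.343°.

latitude -27.979°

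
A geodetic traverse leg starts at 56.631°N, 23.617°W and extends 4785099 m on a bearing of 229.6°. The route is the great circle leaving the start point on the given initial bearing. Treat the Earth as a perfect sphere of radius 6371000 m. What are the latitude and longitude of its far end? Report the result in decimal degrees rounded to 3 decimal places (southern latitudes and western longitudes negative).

δ = 4785099/6371000 = 0.751075 rad (43.0334°).
Start latitude φ₁ = 0.988397 rad; initial bearing θ = 4.007276 rad.
Applying the spherical law of cosines for sides, sin φ₂ = sin φ₁ cos δ + cos φ₁ sin δ cos θ = 0.367180, so φ₂ = 21.542°.
Δλ = atan2( sin θ sin δ cos φ₁ , cos δ − sin φ₁ sin φ₂ ) = atan2(-0.285846, 0.424307) = -0.592841 rad = -33.967°.
λ₂ = -23.617° + -33.967° = -57.584°.

latitude 21.542°, longitude -57.584°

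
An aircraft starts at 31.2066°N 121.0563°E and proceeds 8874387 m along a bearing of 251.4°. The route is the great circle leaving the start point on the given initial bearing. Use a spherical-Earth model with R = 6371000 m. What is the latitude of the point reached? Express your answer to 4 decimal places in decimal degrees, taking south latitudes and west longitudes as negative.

The arc subtends δ = 8874387/6371000 = 1.392935 rad at the centre.
With φ₁ = 31.2066° = 0.544658 rad and θ = 251.4° = 4.387758 rad:
Applying the spherical law of cosines for sides, sin φ₂ = sin φ₁ cos δ + cos φ₁ sin δ cos θ = -0.176834, so φ₂ = -10.1854°.
Then Δλ = atan2(-0.797842, 0.268548) = -1.246116 rad, from sin θ sin δ cos φ₁ over cos δ − sin φ₁ sin φ₂.
Hence λ₂ = 121.0563° + -71.3972° = 49.6591°.

latitude -10.1854°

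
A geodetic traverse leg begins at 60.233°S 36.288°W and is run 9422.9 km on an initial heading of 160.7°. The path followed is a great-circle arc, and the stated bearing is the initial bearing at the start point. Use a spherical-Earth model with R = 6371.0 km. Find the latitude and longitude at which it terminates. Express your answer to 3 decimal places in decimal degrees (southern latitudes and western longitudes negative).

latitude -33.103°, longitude 120.577°

δ = 9422.9/6371 = 1.479030 rad (84.7422°).
Start latitude φ₁ = -1.051264 rad; initial bearing θ = 2.804744 rad.
sin φ₂ = sin φ₁ cos δ + cos φ₁ sin δ cos θ = (-0.868052)(0.091638) + (0.496474)(0.995792)(-0.943801) = -0.546147
φ₂ = asin(-0.546147) = -0.577758 rad = -33.103°.
For the longitude increment, Δλ = atan2( sin θ sin δ cos φ₁, cos δ − sin φ₁ sin φ₂ ) = atan2(0.163401, -0.382446) = 156.865°.
Hence λ₂ = -36.288° + 156.865° = 120.577°.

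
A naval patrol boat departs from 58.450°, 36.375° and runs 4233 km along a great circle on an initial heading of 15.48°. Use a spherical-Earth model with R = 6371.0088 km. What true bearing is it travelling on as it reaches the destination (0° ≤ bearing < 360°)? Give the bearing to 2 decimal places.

final bearing 132.61°

The arc subtends δ = 4233/6371.0088 = 0.664416 rad at the centre.
Converting: φ₁ = 1.020145 rad, θ = 0.270177 rad.
Destination latitude: φ₂ = arcsin( sin φ₁ cos δ + cos φ₁ sin δ cos θ ) = arcsin(0.981832) = 79.062°.
For the longitude increment, Δλ = atan2( sin θ sin δ cos φ₁, cos δ − sin φ₁ sin φ₂ ) = atan2(0.086111, -0.049424) = 119.854°.
λ₂ = 36.375° + 119.854° = 156.229°.
The forward bearing on arrival equals the back-azimuth from the destination plus 180°.
Back-azimuth from P₂ (79.06°, 156.23°) to P₁ (58.45°, 36.38°), with Δλ' = λ₁ − λ₂ = -119.85°: atan2( sin Δλ' cos φ₁ , cos φ₂ sin φ₁ − sin φ₂ cos φ₁ cos Δλ' ) = 312.61°.
Final bearing = (312.61° + 180°) mod 360° = 132.61°.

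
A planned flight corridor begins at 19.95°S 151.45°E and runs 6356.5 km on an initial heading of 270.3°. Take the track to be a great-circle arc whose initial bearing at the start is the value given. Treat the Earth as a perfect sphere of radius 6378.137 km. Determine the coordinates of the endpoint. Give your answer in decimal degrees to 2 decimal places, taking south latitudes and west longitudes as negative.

latitude -10.44°, longitude 92.83°

Central angle δ = d/R = 0.996608 rad.
Start latitude φ₁ = -0.348193 rad; initial bearing θ = 4.717625 rad.
Applying the spherical law of cosines for sides, sin φ₂ = sin φ₁ cos δ + cos φ₁ sin δ cos θ = -0.181192, so φ₂ = -10.44°.
Then Δλ = atan2(-0.789237, 0.481331) = -1.023152 rad, from sin θ sin δ cos φ₁ over cos δ − sin φ₁ sin φ₂.
Hence λ₂ = 151.45° + -58.62° = 92.83°.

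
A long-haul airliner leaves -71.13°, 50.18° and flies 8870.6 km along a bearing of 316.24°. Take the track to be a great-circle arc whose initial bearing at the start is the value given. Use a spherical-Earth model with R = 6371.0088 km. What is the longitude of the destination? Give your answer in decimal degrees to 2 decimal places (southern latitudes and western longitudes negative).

longitude 7.18°

δ = 8870.6/6371.0088 = 1.392338 rad (79.7751°).
With φ₁ = -71.13° = -1.241453 rad and θ = 316.24° = 5.519429 rad:
sin φ₂ = sin φ₁ cos δ + cos φ₁ sin δ cos θ = (-0.946255)(0.177512) + (0.323422)(0.984119)(0.722243) = 0.061908
φ₂ = asin(0.061908) = 0.061947 rad = 3.55°.
For the longitude increment, Δλ = atan2( sin θ sin δ cos φ₁, cos δ − sin φ₁ sin φ₂ ) = atan2(-0.220139, 0.236093) = -43.00°.
λ₂ = λ₁ + Δλ = 7.18°.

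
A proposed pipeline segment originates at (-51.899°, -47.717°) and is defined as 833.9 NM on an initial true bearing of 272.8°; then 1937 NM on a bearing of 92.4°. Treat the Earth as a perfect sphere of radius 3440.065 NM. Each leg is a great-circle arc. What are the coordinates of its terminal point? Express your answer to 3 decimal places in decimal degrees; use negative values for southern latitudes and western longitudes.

latitude -40.880°, longitude -24.371°

Apply the spherical direct solution leg by leg, carrying full precision between legs.
Leg 1: from (-51.899°, -47.717°), δ = 833.9/3440.065 = 0.242408 rad, θ = 272.8° → φ = -49.172°, λ = -69.230°.
Leg 2: from (-49.172°, -69.230°), δ = 1937/3440.065 = 0.563071 rad, θ = 92.4° → φ = -40.880°, λ = -24.371°.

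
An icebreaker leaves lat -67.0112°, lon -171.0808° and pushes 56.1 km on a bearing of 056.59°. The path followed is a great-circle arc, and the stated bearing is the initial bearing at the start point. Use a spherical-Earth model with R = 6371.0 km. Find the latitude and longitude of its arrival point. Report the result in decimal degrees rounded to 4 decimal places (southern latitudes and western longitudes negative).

latitude -66.7298°, longitude -170.0147°

The arc subtends δ = 56.1/6371 = 0.008806 rad at the centre.
Start latitude φ₁ = -1.169566 rad; initial bearing θ = 0.987682 rad.
Applying the spherical law of cosines for sides, sin φ₂ = sin φ₁ cos δ + cos φ₁ sin δ cos θ = -0.918652, so φ₂ = -66.7298°.
For the longitude increment, Δλ = atan2( sin θ sin δ cos φ₁, cos δ − sin φ₁ sin φ₂ ) = atan2(0.002871, 0.154268) = 1.0661°.
λ₂ = -171.0808° + 1.0661° = -170.0147°.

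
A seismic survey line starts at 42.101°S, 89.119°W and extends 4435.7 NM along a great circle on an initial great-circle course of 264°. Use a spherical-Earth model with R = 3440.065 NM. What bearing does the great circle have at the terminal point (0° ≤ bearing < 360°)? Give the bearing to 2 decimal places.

final bearing 310.15°

Angular distance δ = d/R = 4435.7 / 3440.065 = 1.289423 rad.
With φ₁ = -42.101° = -0.734801 rad and θ = 264° = 4.607669 rad:
Destination latitude: φ₂ = arcsin( sin φ₁ cos δ + cos φ₁ sin δ cos θ ) = arcsin(-0.260671) = -15.110°.
Then Δλ = atan2(-0.708882, 0.102911) = -1.426630 rad, from sin θ sin δ cos φ₁ over cos δ − sin φ₁ sin φ₂.
λ₂ = -89.119° + -81.740° = -170.859°.
The forward bearing on arrival equals the back-azimuth from the destination plus 180°.
Back-azimuth from P₂ (-15.11°, -170.86°) to P₁ (-42.10°, -89.12°), with Δλ' = λ₁ − λ₂ = 81.74°: atan2( sin Δλ' cos φ₁ , cos φ₂ sin φ₁ − sin φ₂ cos φ₁ cos Δλ' ) = 130.15°.
Final bearing = (130.15° + 180°) mod 360° = 310.15°.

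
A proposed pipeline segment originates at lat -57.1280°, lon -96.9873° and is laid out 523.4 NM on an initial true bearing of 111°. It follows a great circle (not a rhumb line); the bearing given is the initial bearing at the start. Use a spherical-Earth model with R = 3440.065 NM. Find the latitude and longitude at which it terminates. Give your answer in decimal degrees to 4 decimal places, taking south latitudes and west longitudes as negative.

Central angle δ = d/R = 0.152148 rad.
Start latitude φ₁ = -0.997072 rad; initial bearing θ = 1.937315 rad.
Applying the spherical law of cosines for sides, sin φ₂ = sin φ₁ cos δ + cos φ₁ sin δ cos θ = -0.859663, so φ₂ = -59.2787°.
Then Δλ = atan2(0.076799, 0.266430) = 0.280643 rad, from sin θ sin δ cos φ₁ over cos δ − sin φ₁ sin φ₂.
λ₂ = λ₁ + Δλ = -80.9076°.

latitude -59.2787°, longitude -80.9076°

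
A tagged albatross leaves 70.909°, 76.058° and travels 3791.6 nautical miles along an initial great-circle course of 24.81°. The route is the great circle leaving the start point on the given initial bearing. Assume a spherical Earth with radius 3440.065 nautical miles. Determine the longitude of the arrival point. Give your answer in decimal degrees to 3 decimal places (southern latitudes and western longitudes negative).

longitude -135.166°

Central angle δ = d/R = 1.102188 rad.
Start latitude φ₁ = 1.237596 rad; initial bearing θ = 0.433016 rad.
sin φ₂ = sin φ₁ cos δ + cos φ₁ sin δ cos θ = (0.945000)(0.451645) + (0.327069)(0.892198)(0.907704) = 0.691682
φ₂ = asin(0.691682) = 0.763816 rad = 43.763°.
Δλ = atan2( sin θ sin δ cos φ₁ , cos δ − sin φ₁ sin φ₂ ) = atan2(0.122447, -0.201995) = 2.596636 rad = 148.776°.
λ₂ = 76.058° + 148.776° = 224.834°, normalized to (−180°, 180°] → -135.166°.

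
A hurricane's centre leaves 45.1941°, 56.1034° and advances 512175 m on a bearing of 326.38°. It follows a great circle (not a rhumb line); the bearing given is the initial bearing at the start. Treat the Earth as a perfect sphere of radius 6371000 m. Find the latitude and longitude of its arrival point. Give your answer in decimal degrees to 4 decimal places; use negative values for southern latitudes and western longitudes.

latitude 48.9670°, longitude 52.2199°

Central angle δ = d/R = 0.080392 rad.
With φ₁ = 45.1941° = 0.788786 rad and θ = 326.38° = 5.696406 rad:
Destination latitude: φ₂ = arcsin( sin φ₁ cos δ + cos φ₁ sin δ cos θ ) = arcsin(0.754332) = 48.9670°.
Then Δλ = atan2(-0.031334, 0.461573) = -0.067781 rad, from sin θ sin δ cos φ₁ over cos δ − sin φ₁ sin φ₂.
λ₂ = 56.1034° + -3.8835° = 52.2199°.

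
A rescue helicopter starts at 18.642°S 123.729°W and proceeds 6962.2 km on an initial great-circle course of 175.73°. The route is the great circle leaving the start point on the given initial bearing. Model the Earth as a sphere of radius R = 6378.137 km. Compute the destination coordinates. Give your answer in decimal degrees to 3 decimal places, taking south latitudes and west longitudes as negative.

Central angle δ = d/R = 1.091573 rad.
Start latitude φ₁ = -0.325364 rad; initial bearing θ = 3.067067 rad.
Applying the spherical law of cosines for sides, sin φ₂ = sin φ₁ cos δ + cos φ₁ sin δ cos θ = -0.985853, so φ₂ = -80.351°.
For the longitude increment, Δλ = atan2( sin θ sin δ cos φ₁, cos δ − sin φ₁ sin φ₂ ) = atan2(0.062603, 0.145959) = 23.215°.
λ₂ = -123.729° + 23.215° = -100.514°.

latitude -80.351°, longitude -100.514°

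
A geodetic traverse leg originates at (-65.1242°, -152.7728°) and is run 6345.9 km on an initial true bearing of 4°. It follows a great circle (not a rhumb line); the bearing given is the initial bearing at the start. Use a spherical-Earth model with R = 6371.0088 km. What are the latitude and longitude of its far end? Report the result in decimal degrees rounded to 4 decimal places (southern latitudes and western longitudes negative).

latitude -8.1040°, longitude -149.3824°

The arc subtends δ = 6345.9/6371.0088 = 0.996059 rad at the centre.
With φ₁ = -65.1242° = -1.136632 rad and θ = 4° = 0.069813 rad:
sin φ₂ = sin φ₁ cos δ + cos φ₁ sin δ cos θ = (-0.907222)(0.543614) + (0.420653)(0.839335)(0.997564) = -0.140970
φ₂ = asin(-0.140970) = -0.141441 rad = -8.1040°.
Δλ = atan2( sin θ sin δ cos φ₁ , cos δ − sin φ₁ sin φ₂ ) = atan2(0.024629, 0.415723) = 0.059174 rad = 3.3904°.
λ₂ = -152.7728° + 3.3904° = -149.3824°.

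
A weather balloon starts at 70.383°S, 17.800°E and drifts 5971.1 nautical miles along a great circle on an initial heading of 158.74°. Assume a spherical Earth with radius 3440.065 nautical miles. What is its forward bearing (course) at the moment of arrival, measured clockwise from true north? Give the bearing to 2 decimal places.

Central angle δ = d/R = 1.735752 rad.
With φ₁ = -70.383° = -1.228415 rad and θ = 158.74° = 2.770536 rad:
sin φ₂ = sin φ₁ cos δ + cos φ₁ sin δ cos θ = (-0.941958)(-0.164209) + (0.335731)(0.986426)(-0.931945) = -0.153958
φ₂ = asin(-0.153958) = -0.154573 rad = -8.856°.
Then Δλ = atan2(0.120084, -0.309231) = 2.771186 rad, from sin θ sin δ cos φ₁ over cos δ − sin φ₁ sin φ₂.
λ₂ = 17.800° + 158.777° = 176.577°.
The forward bearing on arrival equals the back-azimuth from the destination plus 180°.
Back-azimuth from P₂ (-8.86°, 176.58°) to P₁ (-70.38°, 17.80°), with Δλ' = λ₁ − λ₂ = -158.78°: atan2( sin Δλ' cos φ₁ , cos φ₂ sin φ₁ − sin φ₂ cos φ₁ cos Δλ' ) = 187.08°.
Final bearing = (187.08° + 180°) mod 360° = 7.08°.

final bearing 7.08°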